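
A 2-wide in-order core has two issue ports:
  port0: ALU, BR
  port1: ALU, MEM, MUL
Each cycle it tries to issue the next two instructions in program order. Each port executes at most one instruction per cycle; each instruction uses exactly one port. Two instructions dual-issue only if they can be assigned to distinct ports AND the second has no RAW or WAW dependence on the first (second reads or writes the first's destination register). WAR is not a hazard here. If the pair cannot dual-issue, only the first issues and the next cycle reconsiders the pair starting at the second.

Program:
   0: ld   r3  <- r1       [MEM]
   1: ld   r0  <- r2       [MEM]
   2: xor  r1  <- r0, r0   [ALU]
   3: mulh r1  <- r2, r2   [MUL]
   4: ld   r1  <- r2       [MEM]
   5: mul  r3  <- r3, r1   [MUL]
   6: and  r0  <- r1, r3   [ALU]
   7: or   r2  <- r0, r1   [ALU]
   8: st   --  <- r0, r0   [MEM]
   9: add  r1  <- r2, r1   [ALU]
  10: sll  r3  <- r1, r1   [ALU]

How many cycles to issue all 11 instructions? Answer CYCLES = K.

CYCLES = 10

c0: i0 ld.MEM  no-port MEM/MEM
c1: i1 ld.MEM  RAW r0
c2: i2 xor.ALU  WAW r1
c3: i3 mulh.MUL  no-port MUL/MEM
c4: i4 ld.MEM  no-port MEM/MUL
c5: i5 mul.MUL  RAW r3
c6: i6 and.ALU  RAW r0
c7: i7/i8 or.ALU st.MEM  pair
c8: i9 add.ALU  RAW r1
c9: i10 sll.ALU  tail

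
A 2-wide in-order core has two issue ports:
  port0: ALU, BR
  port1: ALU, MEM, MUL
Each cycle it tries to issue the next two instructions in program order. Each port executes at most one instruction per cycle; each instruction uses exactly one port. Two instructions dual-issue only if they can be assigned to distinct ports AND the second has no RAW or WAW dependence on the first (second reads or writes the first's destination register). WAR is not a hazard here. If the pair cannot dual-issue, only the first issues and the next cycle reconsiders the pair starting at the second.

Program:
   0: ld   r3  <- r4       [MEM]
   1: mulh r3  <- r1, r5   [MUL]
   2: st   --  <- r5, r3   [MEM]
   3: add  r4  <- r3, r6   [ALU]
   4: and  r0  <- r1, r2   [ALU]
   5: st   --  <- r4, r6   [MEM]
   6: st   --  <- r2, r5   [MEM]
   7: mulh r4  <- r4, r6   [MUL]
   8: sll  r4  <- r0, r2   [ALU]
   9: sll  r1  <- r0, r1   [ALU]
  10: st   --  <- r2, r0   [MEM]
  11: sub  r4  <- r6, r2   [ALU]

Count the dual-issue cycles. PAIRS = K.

0. ld @i0  | no-port MEM/MUL
1. mulh @i1  | no-port MUL/MEM
2. st add @i2/i3  | 2-wide
3. and st @i4/i5  | 2-wide
4. st @i6  | no-port MEM/MUL
5. mulh @i7  | WAW r4
6. sll sll @i8/i9  | 2-wide
7. st sub @i10/i11  | 2-wide

PAIRS = 4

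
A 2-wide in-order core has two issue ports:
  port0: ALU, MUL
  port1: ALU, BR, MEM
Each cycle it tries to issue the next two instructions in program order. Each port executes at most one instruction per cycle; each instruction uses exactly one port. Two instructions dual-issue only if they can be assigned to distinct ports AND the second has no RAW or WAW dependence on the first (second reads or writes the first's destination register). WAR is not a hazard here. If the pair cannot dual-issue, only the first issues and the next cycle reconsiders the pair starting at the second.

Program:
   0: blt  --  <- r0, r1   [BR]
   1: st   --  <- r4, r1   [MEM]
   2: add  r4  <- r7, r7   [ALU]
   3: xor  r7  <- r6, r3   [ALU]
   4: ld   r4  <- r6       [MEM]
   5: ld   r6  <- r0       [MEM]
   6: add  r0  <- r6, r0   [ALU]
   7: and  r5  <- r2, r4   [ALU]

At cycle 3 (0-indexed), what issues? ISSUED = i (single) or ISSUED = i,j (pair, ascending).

ISSUED = 5

c0: i0 blt  no-port BR/MEM
c1: i1/i2 st add  dual
c2: i3/i4 xor ld  dual
c3: i5 ld  RAW r6
c4: i6/i7 add and  dual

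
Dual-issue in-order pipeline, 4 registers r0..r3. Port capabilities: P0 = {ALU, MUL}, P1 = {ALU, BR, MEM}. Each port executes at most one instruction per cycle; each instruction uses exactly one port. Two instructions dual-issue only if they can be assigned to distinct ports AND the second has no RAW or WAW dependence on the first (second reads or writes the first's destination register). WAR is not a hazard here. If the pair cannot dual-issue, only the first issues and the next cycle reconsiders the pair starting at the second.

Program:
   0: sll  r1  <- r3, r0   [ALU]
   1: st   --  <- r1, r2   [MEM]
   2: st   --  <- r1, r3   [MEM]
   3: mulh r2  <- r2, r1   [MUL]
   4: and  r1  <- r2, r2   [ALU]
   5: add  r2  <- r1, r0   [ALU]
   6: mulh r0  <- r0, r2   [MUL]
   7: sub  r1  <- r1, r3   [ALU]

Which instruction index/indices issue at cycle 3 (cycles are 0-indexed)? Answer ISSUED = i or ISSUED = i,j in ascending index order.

ISSUED = 4

#0 head=0: sll i0 RAW r1
#1 head=1: st i1 no-port MEM/MEM
#2 head=2: st/mulh i2/i3 dual
#3 head=4: and i4 RAW r1
#4 head=5: add i5 RAW r2
#5 head=6: mulh/sub i6/i7 dual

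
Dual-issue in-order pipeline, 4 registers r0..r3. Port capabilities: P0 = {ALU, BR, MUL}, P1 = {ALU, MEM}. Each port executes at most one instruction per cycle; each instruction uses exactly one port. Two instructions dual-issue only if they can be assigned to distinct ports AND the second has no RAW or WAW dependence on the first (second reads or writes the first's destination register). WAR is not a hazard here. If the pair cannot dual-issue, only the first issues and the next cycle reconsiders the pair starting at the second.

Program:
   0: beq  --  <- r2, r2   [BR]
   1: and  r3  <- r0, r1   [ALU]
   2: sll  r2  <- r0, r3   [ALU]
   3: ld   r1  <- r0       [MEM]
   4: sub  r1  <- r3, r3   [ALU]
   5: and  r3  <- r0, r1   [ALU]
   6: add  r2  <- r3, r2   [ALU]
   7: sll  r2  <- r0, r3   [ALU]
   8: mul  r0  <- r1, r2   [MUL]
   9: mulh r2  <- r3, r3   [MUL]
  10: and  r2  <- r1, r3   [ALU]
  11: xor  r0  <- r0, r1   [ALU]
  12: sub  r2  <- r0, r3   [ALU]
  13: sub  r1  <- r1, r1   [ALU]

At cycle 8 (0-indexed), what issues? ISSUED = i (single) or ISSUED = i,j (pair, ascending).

t=0 i0+i1:beq.BR and.ALU ; pair
t=1 i2+i3:sll.ALU ld.MEM ; pair
t=2 i4:sub.ALU ; RAW r1
t=3 i5:and.ALU ; RAW r3
t=4 i6:add.ALU ; WAW r2
t=5 i7:sll.ALU ; RAW r2
t=6 i8:mul.MUL ; no-port MUL/MUL
t=7 i9:mulh.MUL ; WAW r2
t=8 i10+i11:and.ALU xor.ALU ; pair
t=9 i12+i13:sub.ALU sub.ALU ; pair

ISSUED = 10,11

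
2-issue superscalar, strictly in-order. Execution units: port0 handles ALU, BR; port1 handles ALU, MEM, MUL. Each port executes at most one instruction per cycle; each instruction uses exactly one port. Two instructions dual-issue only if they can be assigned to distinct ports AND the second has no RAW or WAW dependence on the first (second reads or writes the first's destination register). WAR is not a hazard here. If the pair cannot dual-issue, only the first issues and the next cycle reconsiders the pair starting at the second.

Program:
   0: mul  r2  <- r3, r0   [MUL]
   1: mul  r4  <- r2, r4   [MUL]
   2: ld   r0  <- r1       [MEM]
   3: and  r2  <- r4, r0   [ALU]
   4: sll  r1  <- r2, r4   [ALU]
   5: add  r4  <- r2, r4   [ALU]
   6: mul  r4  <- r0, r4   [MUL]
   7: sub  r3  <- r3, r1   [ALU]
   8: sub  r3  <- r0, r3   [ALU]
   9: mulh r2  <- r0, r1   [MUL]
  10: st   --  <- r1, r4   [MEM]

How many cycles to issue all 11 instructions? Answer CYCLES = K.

CYCLES = 8

t=0 i0:mul.MUL ; no-port MUL/MUL
t=1 i1:mul.MUL ; no-port MUL/MEM
t=2 i2:ld.MEM ; RAW r0
t=3 i3:and.ALU ; RAW r2
t=4 i4&i5:sll.ALU add.ALU ; pair
t=5 i6&i7:mul.MUL sub.ALU ; pair
t=6 i8&i9:sub.ALU mulh.MUL ; pair
t=7 i10:st.MEM ; tail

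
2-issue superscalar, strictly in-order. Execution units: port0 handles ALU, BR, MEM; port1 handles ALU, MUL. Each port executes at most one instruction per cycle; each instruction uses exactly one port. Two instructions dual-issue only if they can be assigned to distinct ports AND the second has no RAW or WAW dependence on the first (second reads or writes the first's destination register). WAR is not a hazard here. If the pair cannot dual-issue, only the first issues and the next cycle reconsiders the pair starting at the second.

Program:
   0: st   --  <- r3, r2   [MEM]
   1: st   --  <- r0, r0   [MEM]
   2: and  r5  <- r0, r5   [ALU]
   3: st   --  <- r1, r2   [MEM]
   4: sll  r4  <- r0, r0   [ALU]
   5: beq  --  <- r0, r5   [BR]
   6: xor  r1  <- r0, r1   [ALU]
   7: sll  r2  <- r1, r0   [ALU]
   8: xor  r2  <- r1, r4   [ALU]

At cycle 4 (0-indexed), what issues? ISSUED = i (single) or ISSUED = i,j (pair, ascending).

ISSUED = 7

  cy0 -> i0 (st.MEM) no-port MEM/MEM
  cy1 -> i1/i2 (st.MEM/and.ALU) 2-wide
  cy2 -> i3/i4 (st.MEM/sll.ALU) 2-wide
  cy3 -> i5/i6 (beq.BR/xor.ALU) 2-wide
  cy4 -> i7 (sll.ALU) WAW r2
  cy5 -> i8 (xor.ALU) tail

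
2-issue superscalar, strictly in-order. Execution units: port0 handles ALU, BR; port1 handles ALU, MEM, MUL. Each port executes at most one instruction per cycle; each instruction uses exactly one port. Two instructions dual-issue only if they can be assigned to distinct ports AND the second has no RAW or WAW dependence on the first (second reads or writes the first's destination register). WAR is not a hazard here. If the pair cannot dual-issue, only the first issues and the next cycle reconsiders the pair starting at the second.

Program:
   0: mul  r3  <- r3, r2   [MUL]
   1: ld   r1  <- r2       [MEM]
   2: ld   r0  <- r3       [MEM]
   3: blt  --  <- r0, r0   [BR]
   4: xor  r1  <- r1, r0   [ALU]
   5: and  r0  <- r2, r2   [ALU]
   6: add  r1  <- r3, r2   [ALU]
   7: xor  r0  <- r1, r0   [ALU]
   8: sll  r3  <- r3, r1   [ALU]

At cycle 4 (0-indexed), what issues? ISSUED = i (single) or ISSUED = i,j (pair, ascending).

c0: i0 mul.MUL  no-port MUL/MEM
c1: i1 ld.MEM  no-port MEM/MEM
c2: i2 ld.MEM  RAW r0
c3: i3,i4 blt.BR;xor.ALU  pair
c4: i5,i6 and.ALU;add.ALU  pair
c5: i7,i8 xor.ALU;sll.ALU  pair

ISSUED = 5,6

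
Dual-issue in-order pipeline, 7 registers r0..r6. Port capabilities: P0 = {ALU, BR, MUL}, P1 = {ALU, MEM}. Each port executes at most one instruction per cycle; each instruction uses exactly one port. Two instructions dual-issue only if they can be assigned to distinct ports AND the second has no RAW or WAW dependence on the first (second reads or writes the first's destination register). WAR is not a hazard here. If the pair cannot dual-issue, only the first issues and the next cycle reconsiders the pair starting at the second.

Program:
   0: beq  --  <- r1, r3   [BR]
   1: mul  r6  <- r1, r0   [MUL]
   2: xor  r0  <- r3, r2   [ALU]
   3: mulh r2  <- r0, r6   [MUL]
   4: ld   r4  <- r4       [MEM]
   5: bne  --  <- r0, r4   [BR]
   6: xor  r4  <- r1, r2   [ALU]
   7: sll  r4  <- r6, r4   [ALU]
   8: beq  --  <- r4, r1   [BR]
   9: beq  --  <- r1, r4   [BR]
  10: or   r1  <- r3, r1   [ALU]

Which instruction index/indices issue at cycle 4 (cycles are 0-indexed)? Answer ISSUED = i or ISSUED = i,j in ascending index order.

t=0 i0:beq ; no-port BR/MUL
t=1 i1,i2:mul xor ; dual
t=2 i3,i4:mulh ld ; dual
t=3 i5,i6:bne xor ; dual
t=4 i7:sll ; RAW r4
t=5 i8:beq ; no-port BR/BR
t=6 i9,i10:beq or ; dual

ISSUED = 7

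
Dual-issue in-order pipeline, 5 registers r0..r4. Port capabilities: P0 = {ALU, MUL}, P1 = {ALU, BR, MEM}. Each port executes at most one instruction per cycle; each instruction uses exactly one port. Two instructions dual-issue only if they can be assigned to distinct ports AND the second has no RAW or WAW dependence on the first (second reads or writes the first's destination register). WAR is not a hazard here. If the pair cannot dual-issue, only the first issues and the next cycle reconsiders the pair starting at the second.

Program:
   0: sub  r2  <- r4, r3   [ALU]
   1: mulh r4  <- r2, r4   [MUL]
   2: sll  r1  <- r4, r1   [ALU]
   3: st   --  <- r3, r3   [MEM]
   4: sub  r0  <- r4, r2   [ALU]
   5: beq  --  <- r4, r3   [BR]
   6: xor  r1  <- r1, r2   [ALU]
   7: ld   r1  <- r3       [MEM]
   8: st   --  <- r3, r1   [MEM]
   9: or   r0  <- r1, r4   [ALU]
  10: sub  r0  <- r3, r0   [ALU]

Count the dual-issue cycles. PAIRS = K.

c0: i0 sub  RAW r2
c1: i1 mulh  RAW r4
c2: i2/i3 sll/st  2-wide
c3: i4/i5 sub/beq  2-wide
c4: i6 xor  WAW r1
c5: i7 ld  no-port MEM/MEM
c6: i8/i9 st/or  2-wide
c7: i10 sub  tail

PAIRS = 3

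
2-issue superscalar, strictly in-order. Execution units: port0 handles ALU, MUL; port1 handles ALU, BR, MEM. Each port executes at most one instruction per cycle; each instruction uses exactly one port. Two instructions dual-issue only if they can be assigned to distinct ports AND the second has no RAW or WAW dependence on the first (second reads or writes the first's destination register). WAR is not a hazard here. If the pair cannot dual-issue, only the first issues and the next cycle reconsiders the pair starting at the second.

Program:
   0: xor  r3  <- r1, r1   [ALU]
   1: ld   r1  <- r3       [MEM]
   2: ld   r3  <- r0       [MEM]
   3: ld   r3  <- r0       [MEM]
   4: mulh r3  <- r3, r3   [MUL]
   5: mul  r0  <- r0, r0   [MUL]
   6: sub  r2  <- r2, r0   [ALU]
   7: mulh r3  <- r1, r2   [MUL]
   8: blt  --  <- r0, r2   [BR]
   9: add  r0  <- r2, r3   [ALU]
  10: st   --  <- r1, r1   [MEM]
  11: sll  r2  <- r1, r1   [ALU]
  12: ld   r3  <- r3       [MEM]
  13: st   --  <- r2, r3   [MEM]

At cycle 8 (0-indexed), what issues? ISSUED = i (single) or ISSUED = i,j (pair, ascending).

0. xor.ALU @i0  | RAW r3
1. ld.MEM @i1  | no-port MEM/MEM
2. ld.MEM @i2  | no-port MEM/MEM
3. ld.MEM @i3  | RAW+WAW r3
4. mulh.MUL @i4  | no-port MUL/MUL
5. mul.MUL @i5  | RAW r0
6. sub.ALU @i6  | RAW r2
7. mulh.MUL blt.BR @i7/i8  | 2-wide
8. add.ALU st.MEM @i9/i10  | 2-wide
9. sll.ALU ld.MEM @i11/i12  | 2-wide
10. st.MEM @i13  | tail

ISSUED = 9,10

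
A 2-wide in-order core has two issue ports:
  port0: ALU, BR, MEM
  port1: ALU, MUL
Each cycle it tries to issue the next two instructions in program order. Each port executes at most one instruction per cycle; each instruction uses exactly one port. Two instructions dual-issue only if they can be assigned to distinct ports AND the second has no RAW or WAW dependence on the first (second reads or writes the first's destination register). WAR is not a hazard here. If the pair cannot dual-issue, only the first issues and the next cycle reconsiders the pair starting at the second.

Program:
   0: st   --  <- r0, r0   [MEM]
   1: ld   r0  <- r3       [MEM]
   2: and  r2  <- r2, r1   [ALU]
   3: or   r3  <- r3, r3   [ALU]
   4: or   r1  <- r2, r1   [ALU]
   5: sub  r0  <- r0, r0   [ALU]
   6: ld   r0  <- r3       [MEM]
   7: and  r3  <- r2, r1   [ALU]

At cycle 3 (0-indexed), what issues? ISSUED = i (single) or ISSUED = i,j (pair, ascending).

ISSUED = 5

  cy0 -> i0 (st) no-port MEM/MEM
  cy1 -> i1&i2 (ld/and) pair
  cy2 -> i3&i4 (or/or) pair
  cy3 -> i5 (sub) WAW r0
  cy4 -> i6&i7 (ld/and) pair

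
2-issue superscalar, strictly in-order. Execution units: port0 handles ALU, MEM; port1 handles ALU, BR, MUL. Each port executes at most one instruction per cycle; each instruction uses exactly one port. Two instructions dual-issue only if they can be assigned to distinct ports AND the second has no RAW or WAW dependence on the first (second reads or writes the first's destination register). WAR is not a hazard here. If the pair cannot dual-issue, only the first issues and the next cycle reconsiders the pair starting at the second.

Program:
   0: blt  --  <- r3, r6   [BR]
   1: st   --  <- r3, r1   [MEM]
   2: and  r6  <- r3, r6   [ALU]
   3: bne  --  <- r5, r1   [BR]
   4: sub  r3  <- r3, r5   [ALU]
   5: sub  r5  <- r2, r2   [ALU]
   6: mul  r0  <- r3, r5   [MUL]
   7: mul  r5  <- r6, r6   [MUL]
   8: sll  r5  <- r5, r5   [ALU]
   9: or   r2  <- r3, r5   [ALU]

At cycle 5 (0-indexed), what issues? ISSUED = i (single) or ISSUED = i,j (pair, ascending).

ISSUED = 8

0. blt.BR/st.MEM @i0,i1  | 2-wide
1. and.ALU/bne.BR @i2,i3  | 2-wide
2. sub.ALU/sub.ALU @i4,i5  | 2-wide
3. mul.MUL @i6  | no-port MUL/MUL
4. mul.MUL @i7  | RAW+WAW r5
5. sll.ALU @i8  | RAW r5
6. or.ALU @i9  | tail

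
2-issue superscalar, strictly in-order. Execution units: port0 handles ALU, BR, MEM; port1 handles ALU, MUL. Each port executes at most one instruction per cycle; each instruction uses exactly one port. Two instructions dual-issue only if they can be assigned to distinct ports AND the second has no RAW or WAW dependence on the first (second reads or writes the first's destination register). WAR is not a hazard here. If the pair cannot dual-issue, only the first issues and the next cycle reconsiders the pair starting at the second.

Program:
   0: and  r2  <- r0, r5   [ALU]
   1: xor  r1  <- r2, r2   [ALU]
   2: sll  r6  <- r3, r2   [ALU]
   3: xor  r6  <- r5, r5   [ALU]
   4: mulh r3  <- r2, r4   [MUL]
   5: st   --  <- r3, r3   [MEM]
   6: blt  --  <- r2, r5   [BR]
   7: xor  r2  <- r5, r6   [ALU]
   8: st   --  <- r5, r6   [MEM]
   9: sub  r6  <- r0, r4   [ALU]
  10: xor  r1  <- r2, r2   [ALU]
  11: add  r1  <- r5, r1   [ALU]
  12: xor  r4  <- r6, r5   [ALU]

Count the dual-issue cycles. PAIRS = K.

PAIRS = 5

c0: i0 and.ALU  RAW r2
c1: i1&i2 xor.ALU+sll.ALU  pair
c2: i3&i4 xor.ALU+mulh.MUL  pair
c3: i5 st.MEM  no-port MEM/BR
c4: i6&i7 blt.BR+xor.ALU  pair
c5: i8&i9 st.MEM+sub.ALU  pair
c6: i10 xor.ALU  RAW+WAW r1
c7: i11&i12 add.ALU+xor.ALU  pair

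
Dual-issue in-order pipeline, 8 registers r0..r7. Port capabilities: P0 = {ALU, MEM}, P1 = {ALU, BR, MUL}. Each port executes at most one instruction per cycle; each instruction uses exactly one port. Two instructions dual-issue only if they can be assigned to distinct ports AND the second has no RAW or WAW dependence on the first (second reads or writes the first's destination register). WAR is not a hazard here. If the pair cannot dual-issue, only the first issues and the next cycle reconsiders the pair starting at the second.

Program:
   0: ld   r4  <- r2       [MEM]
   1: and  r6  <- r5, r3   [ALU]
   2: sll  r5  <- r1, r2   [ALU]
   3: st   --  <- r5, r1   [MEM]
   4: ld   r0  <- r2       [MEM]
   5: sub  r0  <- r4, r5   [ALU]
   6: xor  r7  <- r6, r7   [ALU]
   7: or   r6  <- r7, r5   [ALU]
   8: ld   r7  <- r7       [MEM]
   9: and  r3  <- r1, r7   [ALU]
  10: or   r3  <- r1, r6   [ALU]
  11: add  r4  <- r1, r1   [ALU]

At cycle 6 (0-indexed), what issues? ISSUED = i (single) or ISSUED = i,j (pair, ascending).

ISSUED = 9

t=0 i0+i1:ld;and ; 2-wide
t=1 i2:sll ; RAW r5
t=2 i3:st ; no-port MEM/MEM
t=3 i4:ld ; WAW r0
t=4 i5+i6:sub;xor ; 2-wide
t=5 i7+i8:or;ld ; 2-wide
t=6 i9:and ; WAW r3
t=7 i10+i11:or;add ; 2-wide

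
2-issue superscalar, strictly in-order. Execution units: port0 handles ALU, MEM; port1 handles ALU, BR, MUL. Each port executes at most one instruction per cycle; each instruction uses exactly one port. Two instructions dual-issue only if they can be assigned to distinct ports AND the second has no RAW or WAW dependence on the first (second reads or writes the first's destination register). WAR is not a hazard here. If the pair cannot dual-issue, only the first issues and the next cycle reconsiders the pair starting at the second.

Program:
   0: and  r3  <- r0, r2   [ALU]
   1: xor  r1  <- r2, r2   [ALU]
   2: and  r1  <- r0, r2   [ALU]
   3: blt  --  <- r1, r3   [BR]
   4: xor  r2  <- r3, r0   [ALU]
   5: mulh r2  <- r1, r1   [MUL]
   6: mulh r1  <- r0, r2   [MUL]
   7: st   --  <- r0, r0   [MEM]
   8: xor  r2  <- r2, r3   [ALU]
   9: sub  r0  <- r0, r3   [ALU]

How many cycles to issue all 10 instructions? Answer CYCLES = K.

#0 head=0: and xor i0&i1 2-wide
#1 head=2: and i2 RAW r1
#2 head=3: blt xor i3&i4 2-wide
#3 head=5: mulh i5 no-port MUL/MUL
#4 head=6: mulh st i6&i7 2-wide
#5 head=8: xor sub i8&i9 2-wide

CYCLES = 6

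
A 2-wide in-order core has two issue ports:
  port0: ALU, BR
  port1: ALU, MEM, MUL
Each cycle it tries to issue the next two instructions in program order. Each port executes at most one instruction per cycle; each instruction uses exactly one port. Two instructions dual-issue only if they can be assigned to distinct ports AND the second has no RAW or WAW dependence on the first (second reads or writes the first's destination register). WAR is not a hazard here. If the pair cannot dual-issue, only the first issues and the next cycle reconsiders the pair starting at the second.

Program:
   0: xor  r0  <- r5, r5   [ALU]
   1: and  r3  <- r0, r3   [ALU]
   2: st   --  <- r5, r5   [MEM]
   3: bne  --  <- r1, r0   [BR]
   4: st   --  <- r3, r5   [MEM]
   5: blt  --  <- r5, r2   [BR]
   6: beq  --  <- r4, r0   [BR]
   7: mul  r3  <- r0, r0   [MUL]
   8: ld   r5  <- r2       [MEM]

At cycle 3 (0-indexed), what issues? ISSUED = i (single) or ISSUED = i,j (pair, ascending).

ISSUED = 5

#0 head=0: xor.ALU i0 RAW r0
#1 head=1: and.ALU;st.MEM i1&i2 pair
#2 head=3: bne.BR;st.MEM i3&i4 pair
#3 head=5: blt.BR i5 no-port BR/BR
#4 head=6: beq.BR;mul.MUL i6&i7 pair
#5 head=8: ld.MEM i8 tail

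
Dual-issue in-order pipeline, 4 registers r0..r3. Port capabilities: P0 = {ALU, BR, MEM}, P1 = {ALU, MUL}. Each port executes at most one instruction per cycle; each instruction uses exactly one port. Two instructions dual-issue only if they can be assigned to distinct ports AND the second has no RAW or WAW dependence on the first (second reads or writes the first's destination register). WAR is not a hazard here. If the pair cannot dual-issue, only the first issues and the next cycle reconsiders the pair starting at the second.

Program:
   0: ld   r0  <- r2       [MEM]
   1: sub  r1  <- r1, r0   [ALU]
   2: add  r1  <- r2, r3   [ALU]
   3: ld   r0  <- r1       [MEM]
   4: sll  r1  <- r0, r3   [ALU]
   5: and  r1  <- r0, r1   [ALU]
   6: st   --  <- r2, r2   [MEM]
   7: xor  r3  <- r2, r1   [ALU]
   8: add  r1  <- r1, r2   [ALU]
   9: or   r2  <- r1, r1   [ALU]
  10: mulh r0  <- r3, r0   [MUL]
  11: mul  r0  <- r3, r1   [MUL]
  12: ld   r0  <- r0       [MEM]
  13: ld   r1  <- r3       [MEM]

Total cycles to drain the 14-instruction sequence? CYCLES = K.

CYCLES = 11

#0 head=0: ld i0 RAW r0
#1 head=1: sub i1 WAW r1
#2 head=2: add i2 RAW r1
#3 head=3: ld i3 RAW r0
#4 head=4: sll i4 RAW+WAW r1
#5 head=5: and st i5&i6 dual
#6 head=7: xor add i7&i8 dual
#7 head=9: or mulh i9&i10 dual
#8 head=11: mul i11 RAW+WAW r0
#9 head=12: ld i12 no-port MEM/MEM
#10 head=13: ld i13 tail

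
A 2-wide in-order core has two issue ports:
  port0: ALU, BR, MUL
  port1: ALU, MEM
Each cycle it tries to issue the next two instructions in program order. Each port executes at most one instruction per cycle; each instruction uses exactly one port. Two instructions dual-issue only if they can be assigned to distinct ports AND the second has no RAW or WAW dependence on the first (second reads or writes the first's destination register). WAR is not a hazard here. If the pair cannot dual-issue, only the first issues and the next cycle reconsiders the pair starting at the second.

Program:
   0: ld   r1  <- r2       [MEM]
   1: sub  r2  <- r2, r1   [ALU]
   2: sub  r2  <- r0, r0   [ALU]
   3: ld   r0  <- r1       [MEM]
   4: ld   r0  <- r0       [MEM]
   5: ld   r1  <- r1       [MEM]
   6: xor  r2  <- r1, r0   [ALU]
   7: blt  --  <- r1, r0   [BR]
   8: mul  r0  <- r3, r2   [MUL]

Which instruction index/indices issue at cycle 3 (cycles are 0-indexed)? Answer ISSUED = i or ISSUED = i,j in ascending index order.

ISSUED = 4

#0 head=0: ld i0 RAW r1
#1 head=1: sub i1 WAW r2
#2 head=2: sub+ld i2,i3 dual
#3 head=4: ld i4 no-port MEM/MEM
#4 head=5: ld i5 RAW r1
#5 head=6: xor+blt i6,i7 dual
#6 head=8: mul i8 tail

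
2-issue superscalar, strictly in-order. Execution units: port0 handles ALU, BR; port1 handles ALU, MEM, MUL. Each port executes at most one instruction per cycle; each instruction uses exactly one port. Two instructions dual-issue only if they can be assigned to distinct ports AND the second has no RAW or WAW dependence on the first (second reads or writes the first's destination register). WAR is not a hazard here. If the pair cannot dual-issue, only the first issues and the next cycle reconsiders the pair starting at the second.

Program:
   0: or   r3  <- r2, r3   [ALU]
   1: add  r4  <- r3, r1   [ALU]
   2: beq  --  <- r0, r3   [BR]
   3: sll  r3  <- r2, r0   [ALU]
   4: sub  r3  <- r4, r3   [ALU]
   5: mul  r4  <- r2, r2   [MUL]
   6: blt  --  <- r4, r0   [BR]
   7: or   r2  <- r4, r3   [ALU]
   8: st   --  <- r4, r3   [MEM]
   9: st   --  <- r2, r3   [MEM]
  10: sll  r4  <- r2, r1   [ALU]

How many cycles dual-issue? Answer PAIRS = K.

c0: i0 or  RAW r3
c1: i1+i2 add+beq  2-wide
c2: i3 sll  RAW+WAW r3
c3: i4+i5 sub+mul  2-wide
c4: i6+i7 blt+or  2-wide
c5: i8 st  no-port MEM/MEM
c6: i9+i10 st+sll  2-wide

PAIRS = 4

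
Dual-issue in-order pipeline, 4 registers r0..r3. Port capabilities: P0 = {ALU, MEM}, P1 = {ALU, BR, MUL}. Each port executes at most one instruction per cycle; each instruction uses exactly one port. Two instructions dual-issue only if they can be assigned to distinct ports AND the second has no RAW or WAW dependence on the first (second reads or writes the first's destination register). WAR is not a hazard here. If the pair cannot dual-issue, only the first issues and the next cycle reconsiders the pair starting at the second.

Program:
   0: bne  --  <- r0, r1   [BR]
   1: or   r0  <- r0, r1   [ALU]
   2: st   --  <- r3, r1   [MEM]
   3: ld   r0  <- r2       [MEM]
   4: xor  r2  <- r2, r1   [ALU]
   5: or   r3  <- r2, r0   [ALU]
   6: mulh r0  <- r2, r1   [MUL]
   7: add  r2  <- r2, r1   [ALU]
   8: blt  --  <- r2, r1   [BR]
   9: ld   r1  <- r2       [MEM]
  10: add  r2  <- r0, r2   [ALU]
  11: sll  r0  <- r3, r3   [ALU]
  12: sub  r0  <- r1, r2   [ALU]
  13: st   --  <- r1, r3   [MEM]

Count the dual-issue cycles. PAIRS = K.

#0 head=0: bne+or i0,i1 2-wide
#1 head=2: st i2 no-port MEM/MEM
#2 head=3: ld+xor i3,i4 2-wide
#3 head=5: or+mulh i5,i6 2-wide
#4 head=7: add i7 RAW r2
#5 head=8: blt+ld i8,i9 2-wide
#6 head=10: add+sll i10,i11 2-wide
#7 head=12: sub+st i12,i13 2-wide

PAIRS = 6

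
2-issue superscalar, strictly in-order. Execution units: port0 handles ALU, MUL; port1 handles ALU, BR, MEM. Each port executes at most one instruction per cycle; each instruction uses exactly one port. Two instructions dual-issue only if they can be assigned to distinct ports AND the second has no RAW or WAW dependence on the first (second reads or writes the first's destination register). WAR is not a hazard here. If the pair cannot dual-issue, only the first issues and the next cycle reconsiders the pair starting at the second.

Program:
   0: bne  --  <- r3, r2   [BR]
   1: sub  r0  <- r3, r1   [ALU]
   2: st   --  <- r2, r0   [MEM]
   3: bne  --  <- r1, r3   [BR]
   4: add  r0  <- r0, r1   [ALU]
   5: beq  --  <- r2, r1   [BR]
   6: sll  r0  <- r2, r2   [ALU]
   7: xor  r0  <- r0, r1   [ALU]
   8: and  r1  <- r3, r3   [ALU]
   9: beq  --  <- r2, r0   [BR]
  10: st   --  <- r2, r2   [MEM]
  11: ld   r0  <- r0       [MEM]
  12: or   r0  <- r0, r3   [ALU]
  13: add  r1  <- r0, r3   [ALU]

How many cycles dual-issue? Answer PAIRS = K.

PAIRS = 4

0. bne.BR+sub.ALU @i0&i1  | pair
1. st.MEM @i2  | no-port MEM/BR
2. bne.BR+add.ALU @i3&i4  | pair
3. beq.BR+sll.ALU @i5&i6  | pair
4. xor.ALU+and.ALU @i7&i8  | pair
5. beq.BR @i9  | no-port BR/MEM
6. st.MEM @i10  | no-port MEM/MEM
7. ld.MEM @i11  | RAW+WAW r0
8. or.ALU @i12  | RAW r0
9. add.ALU @i13  | tail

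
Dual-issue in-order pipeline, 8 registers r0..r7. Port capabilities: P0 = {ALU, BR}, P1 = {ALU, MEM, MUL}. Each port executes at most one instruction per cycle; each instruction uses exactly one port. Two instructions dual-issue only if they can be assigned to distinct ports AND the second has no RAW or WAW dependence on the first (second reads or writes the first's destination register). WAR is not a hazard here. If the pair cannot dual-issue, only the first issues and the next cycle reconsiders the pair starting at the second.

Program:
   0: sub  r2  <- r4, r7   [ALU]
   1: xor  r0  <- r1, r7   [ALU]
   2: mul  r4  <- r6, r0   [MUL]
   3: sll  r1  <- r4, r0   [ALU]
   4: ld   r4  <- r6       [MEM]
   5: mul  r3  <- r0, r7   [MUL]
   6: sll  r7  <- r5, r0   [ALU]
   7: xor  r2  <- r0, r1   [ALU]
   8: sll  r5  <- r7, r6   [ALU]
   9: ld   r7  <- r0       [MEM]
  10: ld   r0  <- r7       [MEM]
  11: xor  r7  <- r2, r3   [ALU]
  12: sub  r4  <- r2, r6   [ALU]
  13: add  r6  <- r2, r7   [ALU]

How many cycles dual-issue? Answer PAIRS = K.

PAIRS = 6

c0: i0/i1 sub/xor  dual
c1: i2 mul  RAW r4
c2: i3/i4 sll/ld  dual
c3: i5/i6 mul/sll  dual
c4: i7/i8 xor/sll  dual
c5: i9 ld  no-port MEM/MEM
c6: i10/i11 ld/xor  dual
c7: i12/i13 sub/add  dual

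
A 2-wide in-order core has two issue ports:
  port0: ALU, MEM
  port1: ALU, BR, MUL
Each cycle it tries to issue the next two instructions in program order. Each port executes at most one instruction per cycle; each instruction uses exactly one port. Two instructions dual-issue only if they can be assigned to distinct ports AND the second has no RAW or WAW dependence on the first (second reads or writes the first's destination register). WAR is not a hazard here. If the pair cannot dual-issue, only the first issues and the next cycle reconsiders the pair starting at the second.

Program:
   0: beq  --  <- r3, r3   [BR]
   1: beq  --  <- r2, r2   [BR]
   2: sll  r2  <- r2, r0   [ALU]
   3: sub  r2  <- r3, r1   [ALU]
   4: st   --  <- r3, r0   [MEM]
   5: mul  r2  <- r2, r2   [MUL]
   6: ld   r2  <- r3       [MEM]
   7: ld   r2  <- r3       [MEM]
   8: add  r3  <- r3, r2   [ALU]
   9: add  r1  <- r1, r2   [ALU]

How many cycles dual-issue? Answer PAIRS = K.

0. beq.BR @i0  | no-port BR/BR
1. beq.BR;sll.ALU @i1/i2  | pair
2. sub.ALU;st.MEM @i3/i4  | pair
3. mul.MUL @i5  | WAW r2
4. ld.MEM @i6  | no-port MEM/MEM
5. ld.MEM @i7  | RAW r2
6. add.ALU;add.ALU @i8/i9  | pair

PAIRS = 3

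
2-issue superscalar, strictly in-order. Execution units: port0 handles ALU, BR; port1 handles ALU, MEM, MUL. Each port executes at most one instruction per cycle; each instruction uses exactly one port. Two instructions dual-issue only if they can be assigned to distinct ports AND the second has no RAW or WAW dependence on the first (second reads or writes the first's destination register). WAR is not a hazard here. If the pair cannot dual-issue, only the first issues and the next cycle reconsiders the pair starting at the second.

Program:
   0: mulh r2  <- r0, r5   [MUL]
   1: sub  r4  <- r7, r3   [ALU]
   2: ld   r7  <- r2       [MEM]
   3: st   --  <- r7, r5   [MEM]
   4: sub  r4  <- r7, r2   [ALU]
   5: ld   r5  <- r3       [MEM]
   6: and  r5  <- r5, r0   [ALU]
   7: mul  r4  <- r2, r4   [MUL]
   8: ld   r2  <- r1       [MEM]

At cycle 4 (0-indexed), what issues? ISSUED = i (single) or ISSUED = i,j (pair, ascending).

#0 head=0: mulh.MUL;sub.ALU i0/i1 pair
#1 head=2: ld.MEM i2 no-port MEM/MEM
#2 head=3: st.MEM;sub.ALU i3/i4 pair
#3 head=5: ld.MEM i5 RAW+WAW r5
#4 head=6: and.ALU;mul.MUL i6/i7 pair
#5 head=8: ld.MEM i8 tail

ISSUED = 6,7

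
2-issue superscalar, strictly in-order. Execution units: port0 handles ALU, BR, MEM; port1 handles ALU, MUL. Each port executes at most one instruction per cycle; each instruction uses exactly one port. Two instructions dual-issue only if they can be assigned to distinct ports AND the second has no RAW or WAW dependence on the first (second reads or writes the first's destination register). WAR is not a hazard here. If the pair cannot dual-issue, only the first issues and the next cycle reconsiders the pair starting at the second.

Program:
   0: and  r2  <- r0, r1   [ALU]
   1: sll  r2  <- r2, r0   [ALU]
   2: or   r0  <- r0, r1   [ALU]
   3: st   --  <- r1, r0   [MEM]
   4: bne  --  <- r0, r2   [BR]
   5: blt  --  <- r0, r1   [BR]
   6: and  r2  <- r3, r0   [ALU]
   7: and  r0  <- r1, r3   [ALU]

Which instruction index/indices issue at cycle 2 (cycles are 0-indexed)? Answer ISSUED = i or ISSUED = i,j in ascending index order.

ISSUED = 3

  cy0 -> i0 (and) RAW+WAW r2
  cy1 -> i1+i2 (sll/or) pair
  cy2 -> i3 (st) no-port MEM/BR
  cy3 -> i4 (bne) no-port BR/BR
  cy4 -> i5+i6 (blt/and) pair
  cy5 -> i7 (and) tail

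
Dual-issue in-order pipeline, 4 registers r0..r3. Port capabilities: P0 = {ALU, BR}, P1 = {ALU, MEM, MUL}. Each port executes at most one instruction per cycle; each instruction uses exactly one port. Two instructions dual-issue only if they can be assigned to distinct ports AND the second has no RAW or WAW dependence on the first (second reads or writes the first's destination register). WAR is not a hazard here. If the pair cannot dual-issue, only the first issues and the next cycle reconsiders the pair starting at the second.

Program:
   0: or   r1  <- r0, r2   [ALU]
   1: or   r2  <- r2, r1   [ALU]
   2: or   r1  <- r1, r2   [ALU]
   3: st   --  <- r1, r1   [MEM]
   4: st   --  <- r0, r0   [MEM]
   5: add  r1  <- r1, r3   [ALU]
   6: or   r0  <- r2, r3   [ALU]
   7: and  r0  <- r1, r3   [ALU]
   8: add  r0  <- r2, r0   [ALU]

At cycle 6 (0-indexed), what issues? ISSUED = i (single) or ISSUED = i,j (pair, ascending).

ISSUED = 7

#0 head=0: or i0 RAW r1
#1 head=1: or i1 RAW r2
#2 head=2: or i2 RAW r1
#3 head=3: st i3 no-port MEM/MEM
#4 head=4: st;add i4,i5 dual
#5 head=6: or i6 WAW r0
#6 head=7: and i7 RAW+WAW r0
#7 head=8: add i8 tail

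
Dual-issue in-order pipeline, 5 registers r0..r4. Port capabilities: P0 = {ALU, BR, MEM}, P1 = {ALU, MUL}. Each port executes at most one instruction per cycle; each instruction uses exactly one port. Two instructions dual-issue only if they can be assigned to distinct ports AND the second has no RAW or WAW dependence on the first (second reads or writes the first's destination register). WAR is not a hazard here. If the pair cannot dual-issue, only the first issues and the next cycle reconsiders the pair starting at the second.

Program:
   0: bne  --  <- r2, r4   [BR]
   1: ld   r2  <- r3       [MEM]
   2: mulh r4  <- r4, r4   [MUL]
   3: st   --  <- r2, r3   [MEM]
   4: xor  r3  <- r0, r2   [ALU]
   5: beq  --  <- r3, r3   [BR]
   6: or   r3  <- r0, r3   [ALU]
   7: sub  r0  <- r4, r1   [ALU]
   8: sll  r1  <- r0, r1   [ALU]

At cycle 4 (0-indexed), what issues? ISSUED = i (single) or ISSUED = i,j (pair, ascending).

#0 head=0: bne.BR i0 no-port BR/MEM
#1 head=1: ld.MEM mulh.MUL i1,i2 2-wide
#2 head=3: st.MEM xor.ALU i3,i4 2-wide
#3 head=5: beq.BR or.ALU i5,i6 2-wide
#4 head=7: sub.ALU i7 RAW r0
#5 head=8: sll.ALU i8 tail

ISSUED = 7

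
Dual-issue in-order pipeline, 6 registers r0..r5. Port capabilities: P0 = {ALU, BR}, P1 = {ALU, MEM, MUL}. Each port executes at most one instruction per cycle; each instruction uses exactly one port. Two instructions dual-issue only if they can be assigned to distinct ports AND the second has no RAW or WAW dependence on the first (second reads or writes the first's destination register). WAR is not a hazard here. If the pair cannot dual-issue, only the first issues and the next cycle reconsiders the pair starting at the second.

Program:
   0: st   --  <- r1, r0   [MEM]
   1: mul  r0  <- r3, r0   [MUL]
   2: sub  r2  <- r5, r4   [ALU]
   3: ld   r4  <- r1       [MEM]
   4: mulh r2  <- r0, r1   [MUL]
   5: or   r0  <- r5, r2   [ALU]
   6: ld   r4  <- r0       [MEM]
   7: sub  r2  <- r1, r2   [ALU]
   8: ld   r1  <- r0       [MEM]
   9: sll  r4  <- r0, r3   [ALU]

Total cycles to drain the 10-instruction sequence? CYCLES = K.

c0: i0 st.MEM  no-port MEM/MUL
c1: i1/i2 mul.MUL/sub.ALU  dual
c2: i3 ld.MEM  no-port MEM/MUL
c3: i4 mulh.MUL  RAW r2
c4: i5 or.ALU  RAW r0
c5: i6/i7 ld.MEM/sub.ALU  dual
c6: i8/i9 ld.MEM/sll.ALU  dual

CYCLES = 7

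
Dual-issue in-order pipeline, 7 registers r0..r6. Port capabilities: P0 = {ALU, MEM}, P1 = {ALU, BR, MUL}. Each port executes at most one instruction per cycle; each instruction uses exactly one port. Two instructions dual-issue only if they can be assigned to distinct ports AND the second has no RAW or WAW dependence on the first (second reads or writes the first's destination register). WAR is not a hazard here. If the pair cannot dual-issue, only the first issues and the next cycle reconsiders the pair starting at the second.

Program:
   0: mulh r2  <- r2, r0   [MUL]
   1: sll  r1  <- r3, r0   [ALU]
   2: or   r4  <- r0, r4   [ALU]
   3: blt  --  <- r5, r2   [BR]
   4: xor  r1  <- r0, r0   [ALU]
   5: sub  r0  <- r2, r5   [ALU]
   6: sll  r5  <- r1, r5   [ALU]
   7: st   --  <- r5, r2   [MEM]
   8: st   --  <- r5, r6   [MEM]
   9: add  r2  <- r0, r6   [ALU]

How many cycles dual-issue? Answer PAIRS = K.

PAIRS = 4

t=0 i0&i1:mulh/sll ; dual
t=1 i2&i3:or/blt ; dual
t=2 i4&i5:xor/sub ; dual
t=3 i6:sll ; RAW r5
t=4 i7:st ; no-port MEM/MEM
t=5 i8&i9:st/add ; dual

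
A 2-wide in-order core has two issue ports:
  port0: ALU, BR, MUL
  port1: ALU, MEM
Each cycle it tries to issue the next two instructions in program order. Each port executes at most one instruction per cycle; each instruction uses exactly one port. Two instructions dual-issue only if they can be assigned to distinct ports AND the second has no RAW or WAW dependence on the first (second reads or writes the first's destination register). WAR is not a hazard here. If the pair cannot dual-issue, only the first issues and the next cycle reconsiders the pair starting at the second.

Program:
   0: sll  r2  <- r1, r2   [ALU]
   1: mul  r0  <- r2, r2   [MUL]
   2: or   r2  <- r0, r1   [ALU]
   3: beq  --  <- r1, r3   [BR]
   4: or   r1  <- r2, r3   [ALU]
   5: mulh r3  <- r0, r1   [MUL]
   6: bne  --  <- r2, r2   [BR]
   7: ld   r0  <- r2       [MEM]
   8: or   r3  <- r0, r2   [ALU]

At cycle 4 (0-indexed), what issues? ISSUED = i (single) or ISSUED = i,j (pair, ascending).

ISSUED = 5

c0: i0 sll  RAW r2
c1: i1 mul  RAW r0
c2: i2+i3 or/beq  pair
c3: i4 or  RAW r1
c4: i5 mulh  no-port MUL/BR
c5: i6+i7 bne/ld  pair
c6: i8 or  tail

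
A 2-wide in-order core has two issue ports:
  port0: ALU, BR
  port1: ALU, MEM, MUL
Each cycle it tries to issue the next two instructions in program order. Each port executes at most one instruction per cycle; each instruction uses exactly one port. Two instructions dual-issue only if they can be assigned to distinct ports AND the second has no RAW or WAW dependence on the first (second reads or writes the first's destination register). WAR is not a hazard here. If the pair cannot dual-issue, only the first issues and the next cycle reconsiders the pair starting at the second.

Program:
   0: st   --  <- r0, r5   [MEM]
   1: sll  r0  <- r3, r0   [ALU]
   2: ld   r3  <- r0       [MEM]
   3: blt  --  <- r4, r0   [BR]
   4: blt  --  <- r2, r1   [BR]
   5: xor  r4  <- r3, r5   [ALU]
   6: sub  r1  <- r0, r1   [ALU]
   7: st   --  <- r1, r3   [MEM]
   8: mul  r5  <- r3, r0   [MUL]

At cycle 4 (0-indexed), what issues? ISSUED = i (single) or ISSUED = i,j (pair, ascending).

[0] i0/i1  st sll  -- pair
[1] i2/i3  ld blt  -- pair
[2] i4/i5  blt xor  -- pair
[3] i6  sub  -- RAW r1
[4] i7  st  -- no-port MEM/MUL
[5] i8  mul  -- tail

ISSUED = 7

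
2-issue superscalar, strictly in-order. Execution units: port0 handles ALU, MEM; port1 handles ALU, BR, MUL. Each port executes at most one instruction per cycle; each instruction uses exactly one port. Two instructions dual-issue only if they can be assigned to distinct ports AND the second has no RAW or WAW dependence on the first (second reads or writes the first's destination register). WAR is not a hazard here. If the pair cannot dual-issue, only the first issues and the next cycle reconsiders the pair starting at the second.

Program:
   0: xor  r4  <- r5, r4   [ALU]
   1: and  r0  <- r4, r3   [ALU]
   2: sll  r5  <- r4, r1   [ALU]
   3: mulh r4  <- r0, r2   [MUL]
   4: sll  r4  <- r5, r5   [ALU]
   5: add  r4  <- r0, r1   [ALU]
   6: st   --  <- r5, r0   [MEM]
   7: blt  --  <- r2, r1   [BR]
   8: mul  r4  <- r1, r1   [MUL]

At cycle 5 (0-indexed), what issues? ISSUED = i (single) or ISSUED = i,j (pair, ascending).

[0] i0  xor  -- RAW r4
[1] i1+i2  and/sll  -- 2-wide
[2] i3  mulh  -- WAW r4
[3] i4  sll  -- WAW r4
[4] i5+i6  add/st  -- 2-wide
[5] i7  blt  -- no-port BR/MUL
[6] i8  mul  -- tail

ISSUED = 7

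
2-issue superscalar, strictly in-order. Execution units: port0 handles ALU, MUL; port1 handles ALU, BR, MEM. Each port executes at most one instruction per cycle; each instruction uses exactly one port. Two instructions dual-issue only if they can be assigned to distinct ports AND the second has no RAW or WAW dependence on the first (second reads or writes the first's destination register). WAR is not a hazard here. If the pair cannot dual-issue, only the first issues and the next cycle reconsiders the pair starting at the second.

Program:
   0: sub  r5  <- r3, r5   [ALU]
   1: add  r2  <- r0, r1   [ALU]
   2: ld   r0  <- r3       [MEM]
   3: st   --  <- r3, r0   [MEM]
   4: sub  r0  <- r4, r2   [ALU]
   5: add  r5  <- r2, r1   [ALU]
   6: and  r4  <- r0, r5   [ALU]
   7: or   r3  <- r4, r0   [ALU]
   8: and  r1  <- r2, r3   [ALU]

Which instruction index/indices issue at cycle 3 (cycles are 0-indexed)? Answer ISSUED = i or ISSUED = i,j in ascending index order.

c0: i0,i1 sub+add  pair
c1: i2 ld  no-port MEM/MEM
c2: i3,i4 st+sub  pair
c3: i5 add  RAW r5
c4: i6 and  RAW r4
c5: i7 or  RAW r3
c6: i8 and  tail

ISSUED = 5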